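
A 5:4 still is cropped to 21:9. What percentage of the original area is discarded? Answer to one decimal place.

Going from 5:4 to 21:9 means cutting height while keeping width.
(1.250)/(2.333) ≈ 0.536 of the area survives, leaving 46.43% discarded.

46.4%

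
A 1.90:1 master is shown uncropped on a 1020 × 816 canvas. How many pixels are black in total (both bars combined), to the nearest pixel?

284741 pixels

1.90:1 is wider than 5:4, so it spans the full width.
Content height = 1020 / 1.900 ≈ 536.8421 px.
Leftover height: 816 − 536.8421 = 279.1579 px.
Bar area = 279.1579 × 1020 ≈ 284741 px.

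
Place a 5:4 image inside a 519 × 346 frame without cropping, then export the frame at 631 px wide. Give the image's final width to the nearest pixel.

In the 519×346 frame the image fills the height: width = 346 × 5/4 ≈ 432.50 px.
Scaling 519 → 631 is ×1.2158, so the width becomes 432.50 × 1.2158 ≈ 525.83 px.

526 px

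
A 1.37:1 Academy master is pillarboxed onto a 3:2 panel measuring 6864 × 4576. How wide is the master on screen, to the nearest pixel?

1.37:1 Academy is narrower than 3:2, so it spans the full height.
Content width = 4576 × 1.370 ≈ 6269.12 px.

6269 px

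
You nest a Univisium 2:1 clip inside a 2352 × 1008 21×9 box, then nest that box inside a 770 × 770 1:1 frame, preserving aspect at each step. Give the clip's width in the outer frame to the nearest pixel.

Univisium 2:1 in 2352×1008: fills the height, so the clip is 2016.00 × 1008.00.
21×9 in 770×770: fills the width, so the intermediate becomes 770.00 × 330.00 — a scale of ×0.3274.
The clip scales with it: width 2016.00 × 0.3274 ≈ 660.00.

660 px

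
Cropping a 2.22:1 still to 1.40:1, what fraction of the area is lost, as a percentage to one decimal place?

Going from 2.22:1 to 1.40:1 means cutting width while keeping height.
Area ratio = (1.400)/(2.220) = 63.06%; the remaining 36.94% is cropped out.

36.9%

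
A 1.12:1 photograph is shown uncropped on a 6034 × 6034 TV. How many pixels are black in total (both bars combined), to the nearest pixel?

Since 1.120 > 1.000, the photograph is width-limited.
Content height = 6034 / 1.120 ≈ 5387.5000 px.
6034 − 5387.5000 = 646.5000 px of bars.
Across the 6034-px span: 646.5000 × 6034 ≈ 3900981 px.

3900981 pixels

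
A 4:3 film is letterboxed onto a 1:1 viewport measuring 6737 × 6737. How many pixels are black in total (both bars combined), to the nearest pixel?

4:3 is wider than 1:1, so it spans the full width.
That makes the image 5052.7500 px tall (6737 × 3/4).
Black = 6737 − 5052.7500 = 1684.2500 px.
That's 1684.2500 × 6737 ≈ 11346792 black pixels.

11346792 pixels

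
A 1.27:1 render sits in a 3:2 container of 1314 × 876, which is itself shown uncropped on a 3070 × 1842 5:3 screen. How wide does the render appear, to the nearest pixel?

1.27:1 in 1314×876: fills the height, so the render is 1112.52 × 876.00.
Second fit — the 3:2 canvas into 3070×1842 spans the height: 2763.00 × 1842.00 (×2.1027 from 1314×876).
Applying the same ×2.1027: 1112.52 → 2339.34.

2339 px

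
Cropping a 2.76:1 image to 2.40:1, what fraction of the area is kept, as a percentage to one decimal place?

87.0%

Going from 2.76:1 to 2.40:1 means cutting width while keeping height.
Area ratio = (2.400)/(2.760) = 86.96% retained.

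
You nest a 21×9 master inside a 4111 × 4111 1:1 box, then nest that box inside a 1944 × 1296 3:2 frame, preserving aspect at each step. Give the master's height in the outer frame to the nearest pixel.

Inside the 4111×4111 canvas the master is width-limited at 4111.00 × 1761.86.
Second fit — the 1:1 canvas into 1944×1296 spans the height: 1296.00 × 1296.00 (×0.3153 from 4111×4111).
Applying the same ×0.3153: 1761.86 → 555.43.

555 px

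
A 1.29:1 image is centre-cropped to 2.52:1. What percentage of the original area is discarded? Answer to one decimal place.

48.8%

2.52:1 is wider than 1.29:1, so the crop keeps the full width and trims the height.
Fraction kept = (1.290)/(2.520) ≈ 51.19%, so 48.81% is lost.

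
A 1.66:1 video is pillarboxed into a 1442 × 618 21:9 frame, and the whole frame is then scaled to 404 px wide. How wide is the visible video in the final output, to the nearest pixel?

287 px

In the 1442×618 frame the video fills the height: width = 618 × 1.660 ≈ 1025.88 px.
Resizing to 404 px wide multiplies everything by 0.2802: 1025.88 → 287.42 px.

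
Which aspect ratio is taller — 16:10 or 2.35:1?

16:10

16:10 = 1.6 and 2.35; 2.35 > 1.6. The smaller width-to-height ratio is the taller frame.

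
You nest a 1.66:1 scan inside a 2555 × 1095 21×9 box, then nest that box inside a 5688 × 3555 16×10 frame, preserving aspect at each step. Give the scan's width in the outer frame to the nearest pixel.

First fit — 1.66:1 into 2555×1095 spans the height: 1817.70 × 1095.00.
Second fit — the 21×9 canvas into 5688×3555 spans the width: 5688.00 × 2437.71 (×2.2262 from 2555×1095).
Applying the same ×2.2262: 1817.70 → 4046.61.

4047 px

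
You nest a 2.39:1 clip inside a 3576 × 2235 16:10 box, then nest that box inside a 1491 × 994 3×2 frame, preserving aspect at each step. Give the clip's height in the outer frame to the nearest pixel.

624 px

First fit — 2.39:1 into 3576×2235 spans the width: 3576.00 × 1496.23.
Second fit — the 16:10 canvas into 1491×994 spans the width: 1491.00 × 931.88 (×0.4169 from 3576×2235).
So the clip's height is 1496.23 × 0.4169 ≈ 623.85.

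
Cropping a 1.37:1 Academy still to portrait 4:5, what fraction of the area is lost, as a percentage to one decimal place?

The height stays; only width is cut (since portrait 4:5 is narrower than 1.37:1 Academy).
(0.800)/(1.370) ≈ 0.584 of the area survives, leaving 41.61% discarded.

41.6%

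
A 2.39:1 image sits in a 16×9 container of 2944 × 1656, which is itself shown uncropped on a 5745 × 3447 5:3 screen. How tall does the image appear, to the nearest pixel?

2404 px

First fit — 2.39:1 into 2944×1656 spans the width: 2944.00 × 1231.80.
The 16×9 canvas is width-limited in 5745×3447, giving 5745.00 × 3231.56; scale factor 1.9514.
Applying the same ×1.9514: 1231.80 → 2403.77.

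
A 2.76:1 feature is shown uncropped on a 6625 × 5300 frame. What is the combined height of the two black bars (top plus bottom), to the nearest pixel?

Since 2.760 > 1.250, the feature is width-limited.
Content height = 6625 / 2.760 ≈ 2400.36 px.
Black = 5300 − 2400.36 = 2899.64 px.

2900 px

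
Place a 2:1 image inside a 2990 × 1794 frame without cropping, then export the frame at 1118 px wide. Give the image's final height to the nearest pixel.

559 px

Fitted into 2990×1794, the image spans the width; its height is 2990 × 1/2 ≈ 1495.00 px.
Scaling 2990 → 1118 is ×0.3739, so the height becomes 1495.00 × 0.3739 ≈ 559.00 px.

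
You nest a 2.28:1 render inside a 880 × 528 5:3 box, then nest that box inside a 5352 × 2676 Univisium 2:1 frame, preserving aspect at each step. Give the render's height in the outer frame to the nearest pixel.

Inside the 880×528 canvas the render is width-limited at 880.00 × 385.96.
Second fit — the 5:3 canvas into 5352×2676 spans the height: 4460.00 × 2676.00 (×5.0682 from 880×528).
Applying the same ×5.0682: 385.96 → 1956.14.

1956 px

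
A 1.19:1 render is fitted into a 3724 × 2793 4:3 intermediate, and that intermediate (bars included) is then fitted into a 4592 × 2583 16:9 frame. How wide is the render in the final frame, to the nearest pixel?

First fit — 1.19:1 into 3724×2793 spans the height: 3323.67 × 2793.00.
Second fit — the 4:3 canvas into 4592×2583 spans the height: 3444.00 × 2583.00 (×0.9248 from 3724×2793).
Applying the same ×0.9248: 3323.67 → 3073.77.

3074 px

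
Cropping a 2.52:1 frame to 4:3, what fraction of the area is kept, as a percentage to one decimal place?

4:3 is narrower than 2.52:1, so the crop keeps the full height and trims the width.
Fraction kept = (1.333)/(2.520) ≈ 52.91%.

52.9%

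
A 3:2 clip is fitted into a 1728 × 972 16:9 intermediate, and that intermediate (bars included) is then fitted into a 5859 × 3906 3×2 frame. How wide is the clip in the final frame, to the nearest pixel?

3:2 in 1728×972: fills the height, so the clip is 1458.00 × 972.00.
Second fit — the 16:9 canvas into 5859×3906 spans the width: 5859.00 × 3295.69 (×3.3906 from 1728×972).
So the clip's width is 1458.00 × 3.3906 ≈ 4943.53.

4944 px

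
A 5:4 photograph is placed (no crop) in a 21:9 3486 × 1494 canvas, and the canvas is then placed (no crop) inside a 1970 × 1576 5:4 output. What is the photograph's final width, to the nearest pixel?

5:4 in 3486×1494: fills the height, so the photograph is 1867.50 × 1494.00.
The 21:9 canvas is width-limited in 1970×1576, giving 1970.00 × 844.29; scale factor 0.5651.
The photograph scales with it: width 1867.50 × 0.5651 ≈ 1055.36.

1055 px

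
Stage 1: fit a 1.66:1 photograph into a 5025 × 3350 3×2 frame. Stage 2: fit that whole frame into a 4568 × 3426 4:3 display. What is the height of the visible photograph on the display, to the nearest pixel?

2752 px

1.66:1 in 5025×3350: fills the width, so the photograph is 5025.00 × 3027.11.
3×2 in 4568×3426: fills the width, so the intermediate becomes 4568.00 × 3045.33 — a scale of ×0.9091.
Applying the same ×0.9091: 3027.11 → 2751.81.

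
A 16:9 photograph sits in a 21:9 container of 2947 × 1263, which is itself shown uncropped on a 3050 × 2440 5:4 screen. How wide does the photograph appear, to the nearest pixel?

2324 px

Inside the 2947×1263 canvas the photograph is height-limited at 2245.33 × 1263.00.
Second fit — the 21:9 canvas into 3050×2440 spans the width: 3050.00 × 1307.14 (×1.0350 from 2947×1263).
So the photograph's width is 2245.33 × 1.0350 ≈ 2323.81.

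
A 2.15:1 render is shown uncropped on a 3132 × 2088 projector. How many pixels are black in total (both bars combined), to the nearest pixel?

2.15:1 is wider than 3:2, so it spans the full width.
That makes the image 1456.7442 px tall (3132 / 2.150).
Leftover height: 2088 − 1456.7442 = 631.2558 px.
That's 631.2558 × 3132 ≈ 1977093 black pixels.

1977093 pixels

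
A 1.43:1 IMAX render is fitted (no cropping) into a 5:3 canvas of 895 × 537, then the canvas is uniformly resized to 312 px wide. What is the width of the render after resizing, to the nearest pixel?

In the 895×537 frame the render fills the height: width = 537 × 1.430 ≈ 767.91 px.
Scaling 895 → 312 is ×0.3486, so the width becomes 767.91 × 0.3486 ≈ 267.70 px.

268 px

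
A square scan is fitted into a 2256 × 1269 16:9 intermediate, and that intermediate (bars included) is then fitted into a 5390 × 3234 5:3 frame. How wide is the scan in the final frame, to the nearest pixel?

3032 px

Inside the 2256×1269 canvas the scan is height-limited at 1269.00 × 1269.00.
The 16:9 canvas is width-limited in 5390×3234, giving 5390.00 × 3031.88; scale factor 2.3892.
Applying the same ×2.3892: 1269.00 → 3031.88.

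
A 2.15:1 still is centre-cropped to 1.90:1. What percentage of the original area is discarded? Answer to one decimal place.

1.90:1 is narrower than 2.15:1, so the crop keeps the full height and trims the width.
Fraction kept = (1.900)/(2.150) ≈ 88.37%, so 11.63% is lost.

11.6%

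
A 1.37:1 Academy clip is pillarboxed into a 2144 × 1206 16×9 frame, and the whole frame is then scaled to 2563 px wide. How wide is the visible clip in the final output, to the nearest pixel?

1975 px

In the 2144×1206 frame the clip fills the height: width = 1206 × 1.370 ≈ 1652.22 px.
Scaling 2144 → 2563 is ×1.1954, so the width becomes 1652.22 × 1.1954 ≈ 1975.11 px.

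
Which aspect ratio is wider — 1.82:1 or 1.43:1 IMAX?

1.82 and 1.43; 1.82 > 1.43.

1.82:1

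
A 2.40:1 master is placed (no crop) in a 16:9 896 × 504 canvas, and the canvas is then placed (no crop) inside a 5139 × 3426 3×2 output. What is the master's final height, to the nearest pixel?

Inside the 896×504 canvas the master is width-limited at 896.00 × 373.33.
Second fit — the 16:9 canvas into 5139×3426 spans the width: 5139.00 × 2890.69 (×5.7355 from 896×504).
Applying the same ×5.7355: 373.33 → 2141.25.

2141 px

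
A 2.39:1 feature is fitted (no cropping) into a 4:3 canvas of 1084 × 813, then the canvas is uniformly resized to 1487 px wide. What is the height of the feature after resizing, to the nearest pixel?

622 px

Fitted into 1084×813, the feature spans the width; its height is 1084 / 2.390 ≈ 453.56 px.
Scaling 1084 → 1487 is ×1.3718, so the height becomes 453.56 × 1.3718 ≈ 622.18 px.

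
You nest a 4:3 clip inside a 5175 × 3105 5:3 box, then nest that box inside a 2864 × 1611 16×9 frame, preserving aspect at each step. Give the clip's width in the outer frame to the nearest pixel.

First fit — 4:3 into 5175×3105 spans the height: 4140.00 × 3105.00.
The 5:3 canvas is height-limited in 2864×1611, giving 2685.00 × 1611.00; scale factor 0.5188.
So the clip's width is 4140.00 × 0.5188 ≈ 2148.00.

2148 px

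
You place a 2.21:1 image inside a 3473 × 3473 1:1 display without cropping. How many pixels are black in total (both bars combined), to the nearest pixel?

6603933 pixels

2.21:1 is wider than 1:1, so it spans the full width.
Content height = 3473 / 2.210 ≈ 1571.4932 px.
Black = 3473 − 1571.4932 = 1901.5068 px.
Across the 3473-px span: 1901.5068 × 3473 ≈ 6603933 px.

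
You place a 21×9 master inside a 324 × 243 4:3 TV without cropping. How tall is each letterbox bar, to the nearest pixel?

21×9 (2.333) > 4:3 (1.333), so the master fills the width.
Content height = 324 × 9/21 ≈ 138.86 px.
Black = 243 − 138.86 = 104.14 px, or 52.07 per bar.

52 px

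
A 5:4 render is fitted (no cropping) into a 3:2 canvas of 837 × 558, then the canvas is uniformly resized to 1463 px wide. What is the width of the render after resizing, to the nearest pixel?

1219 px

In the 837×558 frame the render fills the height: width = 558 × 5/4 ≈ 697.50 px.
Resizing to 1463 px wide multiplies everything by 1.7479: 697.50 → 1219.17 px.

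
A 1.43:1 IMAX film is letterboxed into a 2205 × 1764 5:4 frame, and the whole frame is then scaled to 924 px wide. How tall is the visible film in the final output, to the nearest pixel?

646 px

At 2205×1764 the film is width-limited, so height = 2205 / 1.430 ≈ 1541.96 px.
The frame scales by 924/2205 = 0.4190; 1541.96 × 0.4190 ≈ 646.15 px.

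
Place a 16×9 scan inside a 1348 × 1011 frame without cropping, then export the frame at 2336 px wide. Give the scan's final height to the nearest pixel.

At 1348×1011 the scan is width-limited, so height = 1348 × 9/16 ≈ 758.25 px.
Resizing to 2336 px wide multiplies everything by 1.7329: 758.25 → 1314.00 px.

1314 px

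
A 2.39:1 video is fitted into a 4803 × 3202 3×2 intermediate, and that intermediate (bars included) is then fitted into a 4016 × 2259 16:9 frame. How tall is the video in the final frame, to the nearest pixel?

First fit — 2.39:1 into 4803×3202 spans the width: 4803.00 × 2009.62.
3×2 in 4016×2259: fills the height, so the intermediate becomes 3388.50 × 2259.00 — a scale of ×0.7055.
Applying the same ×0.7055: 2009.62 → 1417.78.

1418 px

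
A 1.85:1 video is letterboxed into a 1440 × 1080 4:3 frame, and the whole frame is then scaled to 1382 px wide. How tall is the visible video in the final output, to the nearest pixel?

At 1440×1080 the video is width-limited, so height = 1440 / 1.850 ≈ 778.38 px.
Scaling 1440 → 1382 is ×0.9597, so the height becomes 778.38 × 0.9597 ≈ 747.03 px.

747 px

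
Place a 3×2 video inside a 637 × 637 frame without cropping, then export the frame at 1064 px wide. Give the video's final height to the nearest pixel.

At 637×637 the video is width-limited, so height = 637 × 2/3 ≈ 424.67 px.
The frame scales by 1064/637 = 1.6703; 424.67 × 1.6703 ≈ 709.33 px.

709 px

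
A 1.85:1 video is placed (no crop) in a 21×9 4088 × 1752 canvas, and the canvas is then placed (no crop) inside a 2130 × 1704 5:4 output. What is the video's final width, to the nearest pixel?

1689 px

Inside the 4088×1752 canvas the video is height-limited at 3241.20 × 1752.00.
The 21×9 canvas is width-limited in 2130×1704, giving 2130.00 × 912.86; scale factor 0.5210.
The video scales with it: width 3241.20 × 0.5210 ≈ 1688.79.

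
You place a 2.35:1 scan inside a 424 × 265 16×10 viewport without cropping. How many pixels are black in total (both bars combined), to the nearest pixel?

35860 pixels

2.35:1 (2.350) > 16×10 (1.600), so the scan fills the width.
That makes the image 180.4255 px tall (424 / 2.350).
265 − 180.4255 = 84.5745 px of bars.
Across the 424-px span: 84.5745 × 424 ≈ 35860 px.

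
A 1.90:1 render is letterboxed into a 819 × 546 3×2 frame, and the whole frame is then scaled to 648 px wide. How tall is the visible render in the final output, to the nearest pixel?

In the 819×546 frame the render fills the width: height = 819 / 1.900 ≈ 431.05 px.
Scaling 819 → 648 is ×0.7912, so the height becomes 431.05 × 0.7912 ≈ 341.05 px.

341 px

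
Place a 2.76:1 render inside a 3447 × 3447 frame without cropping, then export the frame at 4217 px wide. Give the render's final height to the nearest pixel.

In the 3447×3447 frame the render fills the width: height = 3447 / 2.760 ≈ 1248.91 px.
Scaling 3447 → 4217 is ×1.2234, so the height becomes 1248.91 × 1.2234 ≈ 1527.90 px.

1528 px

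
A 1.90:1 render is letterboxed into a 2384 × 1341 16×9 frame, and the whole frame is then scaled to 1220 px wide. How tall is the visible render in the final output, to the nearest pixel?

Fitted into 2384×1341, the render spans the width; its height is 2384 / 1.900 ≈ 1254.74 px.
The frame scales by 1220/2384 = 0.5117; 1254.74 × 0.5117 ≈ 642.11 px.

642 px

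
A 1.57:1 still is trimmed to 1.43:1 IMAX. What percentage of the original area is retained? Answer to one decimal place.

91.1%

The height stays; only width is cut (since 1.43:1 IMAX is narrower than 1.57:1).
Fraction kept = (1.430)/(1.570) ≈ 91.08%.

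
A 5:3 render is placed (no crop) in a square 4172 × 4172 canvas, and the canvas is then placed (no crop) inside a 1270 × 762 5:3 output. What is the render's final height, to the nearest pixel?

457 px

First fit — 5:3 into 4172×4172 spans the width: 4172.00 × 2503.20.
The square canvas is height-limited in 1270×762, giving 762.00 × 762.00; scale factor 0.1826.
So the render's height is 2503.20 × 0.1826 ≈ 457.20.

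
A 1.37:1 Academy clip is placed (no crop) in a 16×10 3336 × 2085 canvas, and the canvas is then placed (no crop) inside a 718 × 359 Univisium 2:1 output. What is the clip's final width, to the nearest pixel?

492 px

1.37:1 Academy in 3336×2085: fills the height, so the clip is 2856.45 × 2085.00.
The 16×10 canvas is height-limited in 718×359, giving 574.40 × 359.00; scale factor 0.1722.
So the clip's width is 2856.45 × 0.1722 ≈ 491.83.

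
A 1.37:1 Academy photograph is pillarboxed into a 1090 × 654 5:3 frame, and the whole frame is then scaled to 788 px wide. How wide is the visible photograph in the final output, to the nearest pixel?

648 px

Fitted into 1090×654, the photograph spans the height; its width is 654 × 1.370 ≈ 895.98 px.
Resizing to 788 px wide multiplies everything by 0.7229: 895.98 → 647.74 px.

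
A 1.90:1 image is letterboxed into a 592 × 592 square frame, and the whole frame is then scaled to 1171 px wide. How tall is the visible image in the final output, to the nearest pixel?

Fitted into 592×592, the image spans the width; its height is 592 / 1.900 ≈ 311.58 px.
Scaling 592 → 1171 is ×1.9780, so the height becomes 311.58 × 1.9780 ≈ 616.32 px.

616 px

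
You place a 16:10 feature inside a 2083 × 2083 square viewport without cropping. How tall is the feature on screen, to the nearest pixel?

16:10 is wider than square, so it spans the full width.
Content height = 2083 × 10/16 ≈ 1301.88 px.

1302 px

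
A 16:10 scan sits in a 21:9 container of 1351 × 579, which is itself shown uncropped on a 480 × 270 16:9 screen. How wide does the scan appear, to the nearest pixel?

329 px

First fit — 16:10 into 1351×579 spans the height: 926.40 × 579.00.
Second fit — the 21:9 canvas into 480×270 spans the width: 480.00 × 205.71 (×0.3553 from 1351×579).
The scan scales with it: width 926.40 × 0.3553 ≈ 329.14.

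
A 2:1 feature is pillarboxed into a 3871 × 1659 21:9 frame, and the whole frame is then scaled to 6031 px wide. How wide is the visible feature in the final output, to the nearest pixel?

5169 px

At 3871×1659 the feature is height-limited, so width = 1659 × 2/1 ≈ 3318.00 px.
Scaling 3871 → 6031 is ×1.5580, so the width becomes 3318.00 × 1.5580 ≈ 5169.43 px.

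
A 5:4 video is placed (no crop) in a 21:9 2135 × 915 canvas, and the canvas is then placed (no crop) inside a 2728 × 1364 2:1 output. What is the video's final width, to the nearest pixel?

First fit — 5:4 into 2135×915 spans the height: 1143.75 × 915.00.
Second fit — the 21:9 canvas into 2728×1364 spans the width: 2728.00 × 1169.14 (×1.2778 from 2135×915).
The video scales with it: width 1143.75 × 1.2778 ≈ 1461.43.

1461 px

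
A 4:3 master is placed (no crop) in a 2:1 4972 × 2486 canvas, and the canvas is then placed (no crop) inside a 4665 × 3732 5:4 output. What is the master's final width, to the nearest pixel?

3110 px

Inside the 4972×2486 canvas the master is height-limited at 3314.67 × 2486.00.
2:1 in 4665×3732: fills the width, so the intermediate becomes 4665.00 × 2332.50 — a scale of ×0.9383.
So the master's width is 3314.67 × 0.9383 ≈ 3110.00.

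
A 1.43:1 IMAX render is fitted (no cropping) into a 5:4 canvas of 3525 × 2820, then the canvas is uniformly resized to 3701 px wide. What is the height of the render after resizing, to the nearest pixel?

In the 3525×2820 frame the render fills the width: height = 3525 / 1.430 ≈ 2465.03 px.
The frame scales by 3701/3525 = 1.0499; 2465.03 × 1.0499 ≈ 2588.11 px.

2588 px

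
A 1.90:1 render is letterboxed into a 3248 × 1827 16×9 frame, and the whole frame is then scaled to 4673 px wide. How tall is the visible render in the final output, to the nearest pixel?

Fitted into 3248×1827, the render spans the width; its height is 3248 / 1.900 ≈ 1709.47 px.
Scaling 3248 → 4673 is ×1.4387, so the height becomes 1709.47 × 1.4387 ≈ 2459.47 px.

2459 px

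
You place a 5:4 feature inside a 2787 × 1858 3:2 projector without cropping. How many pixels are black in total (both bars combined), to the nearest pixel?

5:4 is narrower than 3:2, so it spans the full height.
The feature is 1858 × 5/4 ≈ 2322.5000 px wide.
Black = 2787 − 2322.5000 = 464.5000 px.
That's 464.5000 × 1858 ≈ 863041 black pixels.

863041 pixels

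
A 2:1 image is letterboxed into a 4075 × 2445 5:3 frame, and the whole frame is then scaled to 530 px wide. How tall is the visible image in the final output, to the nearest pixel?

265 px

At 4075×2445 the image is width-limited, so height = 4075 × 1/2 ≈ 2037.50 px.
The frame scales by 530/4075 = 0.1301; 2037.50 × 0.1301 ≈ 265.00 px.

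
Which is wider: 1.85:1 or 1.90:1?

1.90:1

1.85 and 1.9; 1.9 > 1.85.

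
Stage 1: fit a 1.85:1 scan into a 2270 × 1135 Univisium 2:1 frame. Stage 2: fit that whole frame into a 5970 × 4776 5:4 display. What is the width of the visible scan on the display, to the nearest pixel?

5522 px

Inside the 2270×1135 canvas the scan is height-limited at 2099.75 × 1135.00.
The Univisium 2:1 canvas is width-limited in 5970×4776, giving 5970.00 × 2985.00; scale factor 2.6300.
Applying the same ×2.6300: 2099.75 → 5522.25.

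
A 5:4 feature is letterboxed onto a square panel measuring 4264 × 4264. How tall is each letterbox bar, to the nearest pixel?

426 px

5:4 (1.250) > square (1.000), so the feature fills the width.
Content height = 4264 × 4/5 ≈ 3411.20 px.
Leftover height: 4264 − 3411.20 = 852.80 px → 426.40 each side.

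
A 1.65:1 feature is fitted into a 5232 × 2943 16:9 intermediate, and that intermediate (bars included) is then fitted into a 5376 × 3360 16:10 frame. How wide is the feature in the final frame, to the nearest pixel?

4990 px

1.65:1 in 5232×2943: fills the height, so the feature is 4855.95 × 2943.00.
16:9 in 5376×3360: fills the width, so the intermediate becomes 5376.00 × 3024.00 — a scale of ×1.0275.
So the feature's width is 4855.95 × 1.0275 ≈ 4989.60.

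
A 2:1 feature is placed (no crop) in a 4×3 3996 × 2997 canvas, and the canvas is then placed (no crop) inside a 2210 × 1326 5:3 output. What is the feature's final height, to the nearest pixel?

2:1 in 3996×2997: fills the width, so the feature is 3996.00 × 1998.00.
Second fit — the 4×3 canvas into 2210×1326 spans the height: 1768.00 × 1326.00 (×0.4424 from 3996×2997).
Applying the same ×0.4424: 1998.00 → 884.00.

884 px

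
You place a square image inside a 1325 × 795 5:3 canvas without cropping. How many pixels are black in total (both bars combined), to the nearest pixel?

421350 pixels

square (1.000) < 5:3 (1.667), so the image fills the height.
Content width = 795 × 1/1 ≈ 795.0000 px.
Leftover width: 1325 − 795.0000 = 530.0000 px.
Bar area = 530.0000 × 795 ≈ 421350 px.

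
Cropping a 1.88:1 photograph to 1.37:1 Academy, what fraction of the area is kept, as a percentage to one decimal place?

Going from 1.88:1 to 1.37:1 Academy means cutting width while keeping height.
Area ratio = (1.370)/(1.880) = 72.87% retained.

72.9%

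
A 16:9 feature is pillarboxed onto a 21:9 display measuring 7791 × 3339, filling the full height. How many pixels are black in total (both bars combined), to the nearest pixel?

6193845 pixels

Content width = 3339 × 16/9 ≈ 5936.0000 px.
Leftover width: 7791 − 5936.0000 = 1855.0000 px.
Bar area = 1855.0000 × 3339 ≈ 6193845 px.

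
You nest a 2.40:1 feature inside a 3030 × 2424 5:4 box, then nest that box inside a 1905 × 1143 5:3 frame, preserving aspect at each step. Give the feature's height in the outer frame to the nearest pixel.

First fit — 2.40:1 into 3030×2424 spans the width: 3030.00 × 1262.50.
The 5:4 canvas is height-limited in 1905×1143, giving 1428.75 × 1143.00; scale factor 0.4715.
So the feature's height is 1262.50 × 0.4715 ≈ 595.31.

595 px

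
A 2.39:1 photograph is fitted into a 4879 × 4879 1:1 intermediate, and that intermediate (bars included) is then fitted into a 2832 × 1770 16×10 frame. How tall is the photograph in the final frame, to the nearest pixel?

Inside the 4879×4879 canvas the photograph is width-limited at 4879.00 × 2041.42.
1:1 in 2832×1770: fills the height, so the intermediate becomes 1770.00 × 1770.00 — a scale of ×0.3628.
The photograph scales with it: height 2041.42 × 0.3628 ≈ 740.59.

741 px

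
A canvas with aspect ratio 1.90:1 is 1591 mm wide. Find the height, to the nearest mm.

1591 / 1.900 = 837.37.

837 mm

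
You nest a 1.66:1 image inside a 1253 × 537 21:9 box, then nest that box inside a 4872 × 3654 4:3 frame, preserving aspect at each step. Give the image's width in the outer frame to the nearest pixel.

1.66:1 in 1253×537: fills the height, so the image is 891.42 × 537.00.
Second fit — the 21:9 canvas into 4872×3654 spans the width: 4872.00 × 2088.00 (×3.8883 from 1253×537).
Applying the same ×3.8883: 891.42 → 3466.08.

3466 px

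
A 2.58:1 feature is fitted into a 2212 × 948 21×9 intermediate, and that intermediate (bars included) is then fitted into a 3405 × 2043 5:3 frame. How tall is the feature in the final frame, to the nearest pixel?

1320 px

2.58:1 in 2212×948: fills the width, so the feature is 2212.00 × 857.36.
Second fit — the 21×9 canvas into 3405×2043 spans the width: 3405.00 × 1459.29 (×1.5393 from 2212×948).
Applying the same ×1.5393: 857.36 → 1319.77.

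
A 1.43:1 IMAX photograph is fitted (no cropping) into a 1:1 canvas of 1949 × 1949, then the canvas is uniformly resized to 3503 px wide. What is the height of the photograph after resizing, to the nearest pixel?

2450 px

In the 1949×1949 frame the photograph fills the width: height = 1949 / 1.430 ≈ 1362.94 px.
The frame scales by 3503/1949 = 1.7973; 1362.94 × 1.7973 ≈ 2449.65 px.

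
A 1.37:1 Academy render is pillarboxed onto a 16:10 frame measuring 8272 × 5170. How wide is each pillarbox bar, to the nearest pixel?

595 px

Since 1.370 < 1.600, the render is height-limited.
Content width = 5170 × 1.370 ≈ 7082.90 px.
Black = 8272 − 7082.90 = 1189.10 px, or 594.55 per bar.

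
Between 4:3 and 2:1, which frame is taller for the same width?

4:3

4:3 = 1.333 and 2; 2 > 1.333. The smaller width-to-height ratio is the taller frame.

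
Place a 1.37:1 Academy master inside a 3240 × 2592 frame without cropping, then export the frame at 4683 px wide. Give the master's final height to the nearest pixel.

3418 px

Fitted into 3240×2592, the master spans the width; its height is 3240 / 1.370 ≈ 2364.96 px.
Resizing to 4683 px wide multiplies everything by 1.4454: 2364.96 → 3418.25 px.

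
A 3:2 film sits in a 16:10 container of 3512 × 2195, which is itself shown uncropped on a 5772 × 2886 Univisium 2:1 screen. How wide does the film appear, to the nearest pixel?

First fit — 3:2 into 3512×2195 spans the height: 3292.50 × 2195.00.
16:10 in 5772×2886: fills the height, so the intermediate becomes 4617.60 × 2886.00 — a scale of ×1.3148.
The film scales with it: width 3292.50 × 1.3148 ≈ 4329.00.

4329 px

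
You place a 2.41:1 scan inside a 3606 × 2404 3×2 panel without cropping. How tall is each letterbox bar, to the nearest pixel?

2.41:1 is wider than 3×2, so it spans the full width.
Content height = 3606 / 2.410 ≈ 1496.27 px.
Leftover height: 2404 − 1496.27 = 907.73 px → 453.87 each side.

454 px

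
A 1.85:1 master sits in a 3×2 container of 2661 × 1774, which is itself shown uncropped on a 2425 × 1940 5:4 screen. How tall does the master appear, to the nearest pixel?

First fit — 1.85:1 into 2661×1774 spans the width: 2661.00 × 1438.38.
3×2 in 2425×1940: fills the width, so the intermediate becomes 2425.00 × 1616.67 — a scale of ×0.9113.
The master scales with it: height 1438.38 × 0.9113 ≈ 1310.81.

1311 px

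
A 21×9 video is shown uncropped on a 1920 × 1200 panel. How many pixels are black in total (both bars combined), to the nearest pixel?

724114 pixels

21×9 is wider than 16×10, so it spans the full width.
Content height = 1920 × 9/21 ≈ 822.8571 px.
Leftover height: 1200 − 822.8571 = 377.1429 px.
Bar area = 377.1429 × 1920 ≈ 724114 px.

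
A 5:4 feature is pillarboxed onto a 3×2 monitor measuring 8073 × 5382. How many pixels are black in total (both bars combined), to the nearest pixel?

7241481 pixels

Since 1.250 < 1.500, the feature is height-limited.
The feature is 5382 × 5/4 ≈ 6727.5000 px wide.
Leftover width: 8073 − 6727.5000 = 1345.5000 px.
Across the 5382-px span: 1345.5000 × 5382 ≈ 7241481 px.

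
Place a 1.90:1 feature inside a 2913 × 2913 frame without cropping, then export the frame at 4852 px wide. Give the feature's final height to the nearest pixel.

In the 2913×2913 frame the feature fills the width: height = 2913 / 1.900 ≈ 1533.16 px.
Resizing to 4852 px wide multiplies everything by 1.6656: 1533.16 → 2553.68 px.

2554 px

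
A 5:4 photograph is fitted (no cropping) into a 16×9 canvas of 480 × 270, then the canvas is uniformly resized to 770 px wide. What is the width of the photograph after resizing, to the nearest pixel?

In the 480×270 frame the photograph fills the height: width = 270 × 5/4 ≈ 337.50 px.
Scaling 480 → 770 is ×1.6042, so the width becomes 337.50 × 1.6042 ≈ 541.41 px.

541 px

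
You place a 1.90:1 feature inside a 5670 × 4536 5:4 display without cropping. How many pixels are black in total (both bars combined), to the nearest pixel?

1.90:1 (1.900) > 5:4 (1.250), so the feature fills the width.
Content height = 5670 / 1.900 ≈ 2984.2105 px.
Leftover height: 4536 − 2984.2105 = 1551.7895 px.
Bar area = 1551.7895 × 5670 ≈ 8798646 px.

8798646 pixels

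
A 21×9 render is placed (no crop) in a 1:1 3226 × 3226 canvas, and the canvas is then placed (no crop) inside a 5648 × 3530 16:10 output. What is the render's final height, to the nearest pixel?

1513 px

Inside the 3226×3226 canvas the render is width-limited at 3226.00 × 1382.57.
Second fit — the 1:1 canvas into 5648×3530 spans the height: 3530.00 × 3530.00 (×1.0942 from 3226×3226).
The render scales with it: height 1382.57 × 1.0942 ≈ 1512.86.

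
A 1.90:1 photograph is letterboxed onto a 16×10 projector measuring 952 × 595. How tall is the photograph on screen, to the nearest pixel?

501 px

1.90:1 is wider than 16×10, so it spans the full width.
That makes the image 501.05 px tall (952 / 1.900).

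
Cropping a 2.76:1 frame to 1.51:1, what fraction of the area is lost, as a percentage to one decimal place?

1.51:1 is narrower than 2.76:1, so the crop keeps the full height and trims the width.
(1.510)/(2.760) ≈ 0.547 of the area survives, leaving 45.29% discarded.

45.3%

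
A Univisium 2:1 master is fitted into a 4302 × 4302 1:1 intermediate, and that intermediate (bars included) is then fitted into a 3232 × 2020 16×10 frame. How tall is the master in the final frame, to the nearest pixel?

Univisium 2:1 in 4302×4302: fills the width, so the master is 4302.00 × 2151.00.
The 1:1 canvas is height-limited in 3232×2020, giving 2020.00 × 2020.00; scale factor 0.4695.
So the master's height is 2151.00 × 0.4695 ≈ 1010.00.

1010 px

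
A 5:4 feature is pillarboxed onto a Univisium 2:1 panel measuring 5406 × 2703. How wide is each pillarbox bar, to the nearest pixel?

5:4 (1.250) < Univisium 2:1 (2.000), so the feature fills the height.
Content width = 2703 × 5/4 ≈ 3378.75 px.
Black = 5406 − 3378.75 = 2027.25 px, or 1013.62 per bar.

1014 px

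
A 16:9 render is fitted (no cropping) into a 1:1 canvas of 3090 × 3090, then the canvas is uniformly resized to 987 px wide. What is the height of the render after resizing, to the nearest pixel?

Fitted into 3090×3090, the render spans the width; its height is 3090 × 9/16 ≈ 1738.12 px.
Scaling 3090 → 987 is ×0.3194, so the height becomes 1738.12 × 0.3194 ≈ 555.19 px.

555 px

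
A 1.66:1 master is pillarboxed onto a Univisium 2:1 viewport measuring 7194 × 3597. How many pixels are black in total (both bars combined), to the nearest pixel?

4399059 pixels

1.66:1 (1.660) < Univisium 2:1 (2.000), so the master fills the height.
That makes the image 5971.0200 px wide (3597 × 1.660).
Black = 7194 − 5971.0200 = 1222.9800 px.
Across the 3597-px span: 1222.9800 × 3597 ≈ 4399059 px.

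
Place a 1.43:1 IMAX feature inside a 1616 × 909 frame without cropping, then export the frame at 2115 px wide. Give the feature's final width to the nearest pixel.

1701 px

Fitted into 1616×909, the feature spans the height; its width is 909 × 1.430 ≈ 1299.87 px.
The frame scales by 2115/1616 = 1.3088; 1299.87 × 1.3088 ≈ 1701.25 px.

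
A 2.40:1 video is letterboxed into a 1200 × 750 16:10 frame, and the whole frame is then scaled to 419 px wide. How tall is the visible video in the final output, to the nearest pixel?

175 px

Fitted into 1200×750, the video spans the width; its height is 1200 / 2.400 ≈ 500.00 px.
The frame scales by 419/1200 = 0.3492; 500.00 × 0.3492 ≈ 174.58 px.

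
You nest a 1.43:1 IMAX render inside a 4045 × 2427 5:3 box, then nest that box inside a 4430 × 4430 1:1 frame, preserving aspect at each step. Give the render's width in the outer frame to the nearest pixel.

1.43:1 IMAX in 4045×2427: fills the height, so the render is 3470.61 × 2427.00.
The 5:3 canvas is width-limited in 4430×4430, giving 4430.00 × 2658.00; scale factor 1.0952.
So the render's width is 3470.61 × 1.0952 ≈ 3800.94.

3801 px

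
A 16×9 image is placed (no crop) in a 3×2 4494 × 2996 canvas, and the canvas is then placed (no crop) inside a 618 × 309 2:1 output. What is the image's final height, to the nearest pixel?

16×9 in 4494×2996: fills the width, so the image is 4494.00 × 2527.88.
3×2 in 618×309: fills the height, so the intermediate becomes 463.50 × 309.00 — a scale of ×0.1031.
So the image's height is 2527.88 × 0.1031 ≈ 260.72.

261 px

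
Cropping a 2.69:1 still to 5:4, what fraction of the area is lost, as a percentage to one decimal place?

53.5%

Going from 2.69:1 to 5:4 means cutting width while keeping height.
(1.250)/(2.690) ≈ 0.465 of the area survives, leaving 53.53% discarded.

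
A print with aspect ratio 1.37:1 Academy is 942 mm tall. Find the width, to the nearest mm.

1291 mm

942 × 1.370 = 1290.54.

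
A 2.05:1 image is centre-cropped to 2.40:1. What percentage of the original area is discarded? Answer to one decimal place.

Going from 2.05:1 to 2.40:1 means cutting height while keeping width.
(2.050)/(2.400) ≈ 0.854 of the area survives, leaving 14.58% discarded.

14.6%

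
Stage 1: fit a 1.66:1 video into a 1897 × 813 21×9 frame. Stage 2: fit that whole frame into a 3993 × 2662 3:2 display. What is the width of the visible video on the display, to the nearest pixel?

1.66:1 in 1897×813: fills the height, so the video is 1349.58 × 813.00.
21×9 in 3993×2662: fills the width, so the intermediate becomes 3993.00 × 1711.29 — a scale of ×2.1049.
The video scales with it: width 1349.58 × 2.1049 ≈ 2840.73.

2841 px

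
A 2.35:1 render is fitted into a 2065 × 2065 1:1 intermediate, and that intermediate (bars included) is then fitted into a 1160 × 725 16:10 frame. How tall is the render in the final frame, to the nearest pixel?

309 px

2.35:1 in 2065×2065: fills the width, so the render is 2065.00 × 878.72.
The 1:1 canvas is height-limited in 1160×725, giving 725.00 × 725.00; scale factor 0.3511.
Applying the same ×0.3511: 878.72 → 308.51.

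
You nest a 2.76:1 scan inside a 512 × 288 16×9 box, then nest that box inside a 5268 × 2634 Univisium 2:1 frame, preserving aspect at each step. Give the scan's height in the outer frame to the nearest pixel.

1697 px

Inside the 512×288 canvas the scan is width-limited at 512.00 × 185.51.
The 16×9 canvas is height-limited in 5268×2634, giving 4682.67 × 2634.00; scale factor 9.1458.
The scan scales with it: height 185.51 × 9.1458 ≈ 1696.62.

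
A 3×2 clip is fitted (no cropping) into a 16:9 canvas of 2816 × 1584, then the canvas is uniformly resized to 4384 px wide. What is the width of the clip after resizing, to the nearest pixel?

Fitted into 2816×1584, the clip spans the height; its width is 1584 × 3/2 ≈ 2376.00 px.
The frame scales by 4384/2816 = 1.5568; 2376.00 × 1.5568 ≈ 3699.00 px.

3699 px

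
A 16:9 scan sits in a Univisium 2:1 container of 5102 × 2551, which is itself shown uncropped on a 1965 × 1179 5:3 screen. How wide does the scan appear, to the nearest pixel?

Inside the 5102×2551 canvas the scan is height-limited at 4535.11 × 2551.00.
The Univisium 2:1 canvas is width-limited in 1965×1179, giving 1965.00 × 982.50; scale factor 0.3851.
Applying the same ×0.3851: 4535.11 → 1746.67.

1747 px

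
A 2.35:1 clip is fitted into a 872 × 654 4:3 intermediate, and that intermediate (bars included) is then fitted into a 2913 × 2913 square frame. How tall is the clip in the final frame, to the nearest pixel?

First fit — 2.35:1 into 872×654 spans the width: 872.00 × 371.06.
4:3 in 2913×2913: fills the width, so the intermediate becomes 2913.00 × 2184.75 — a scale of ×3.3406.
Applying the same ×3.3406: 371.06 → 1239.57.

1240 px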